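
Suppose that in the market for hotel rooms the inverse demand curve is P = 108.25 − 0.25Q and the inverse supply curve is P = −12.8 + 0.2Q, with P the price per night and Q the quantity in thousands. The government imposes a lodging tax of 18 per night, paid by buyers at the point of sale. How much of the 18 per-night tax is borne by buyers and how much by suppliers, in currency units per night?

Buyers bear 10 per night; suppliers bear 8 per night.

Inverting to Q(P) form: Qd = 433 − 4P; Qs = 5P + 64.
Without the tax, 433 − 4P = 5P + 64 gives 9P = 369, so P* = 41 and Q* = 269.
With the tax collected from buyers, demand (in seller-price terms) shifts: Qd = 433 − 4(P + 18).
New equilibrium: buyers pay 51, suppliers receive 33, Q = 229. (Wedge: Pb − Ps = 18.)
Burden on buyers: 10; on suppliers: 8. (They sum to 18.)
The less price-elastic side of the market bears the larger share of a per-unit tax.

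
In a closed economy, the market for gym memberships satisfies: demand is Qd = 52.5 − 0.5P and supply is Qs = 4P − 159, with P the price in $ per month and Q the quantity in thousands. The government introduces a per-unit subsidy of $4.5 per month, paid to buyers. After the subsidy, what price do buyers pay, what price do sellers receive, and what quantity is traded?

Without the subsidy, 52.5 − 0.5P = 4P − 159 gives 4.5P = 211.5, so P* = $47 and Q* = 29.
With a per-unit subsidy paid to buyers, each effectively pays P − 4.5, so demand becomes Qd = 52.5 − 0.5(P − 4.5).
New equilibrium: buyers pay $43, sellers receive $47.5, Q = 31. (Wedge: Pb − Ps = −4.5.)

Buyers pay $43; sellers receive $47.5; quantity = 31.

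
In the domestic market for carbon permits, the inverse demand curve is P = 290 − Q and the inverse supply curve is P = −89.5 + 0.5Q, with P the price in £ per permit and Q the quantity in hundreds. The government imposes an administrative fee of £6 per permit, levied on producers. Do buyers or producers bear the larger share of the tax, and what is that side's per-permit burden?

Buyers bear the larger share: £4 per permit.

Rewrite in direct form: Qd = 290 − P and Qs = 2P + 179.
Before the tax: set 290 − P = 2P + 179 → P* = £37, Q* = 253.
With the tax collected from producers, supply shifts: Qs = 2(P − 6) + 179.
Solving gives Q = 249 with buyers paying £41 and producers receiving £35 (the £6 wedge).
Per-permit burden: buyers £4, producers £2.
Buyers take the larger share because demand is less price-elastic here (demand slope 1 vs supply slope 2).
The less price-elastic side of the market bears the larger share of a per-unit tax.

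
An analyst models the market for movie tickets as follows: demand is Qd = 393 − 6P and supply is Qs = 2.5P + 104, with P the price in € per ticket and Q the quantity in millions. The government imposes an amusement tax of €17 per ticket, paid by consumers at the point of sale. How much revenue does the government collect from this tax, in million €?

Tax revenue = €2703 million.

Before the tax: set 393 − 6P = 2.5P + 104 → P* = €34, Q* = 189.
With the tax collected from consumers, demand (in seller-price terms) shifts: Qd = 393 − 6(P + 17).
Solving gives Q = 159 with consumers paying €39 and suppliers receiving €22 (the €17 wedge).
Revenue = t · Q = 17 · 159 = €2703.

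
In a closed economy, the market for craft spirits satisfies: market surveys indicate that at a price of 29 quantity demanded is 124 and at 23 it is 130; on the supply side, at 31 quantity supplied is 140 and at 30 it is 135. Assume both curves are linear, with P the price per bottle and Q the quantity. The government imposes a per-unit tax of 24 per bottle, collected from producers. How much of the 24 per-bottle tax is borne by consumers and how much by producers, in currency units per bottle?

Demand slope: (130 − 124)/(23 − 29) = -1, so Qd = 153 − P.
Supply slope: (135 − 140)/(30 − 31) = 5, so Qs = 5P − 15.
Before the tax: set 153 − P = 5P − 15 → P* = 28, Q* = 125.
With the tax collected from producers, supply shifts: Qs = 5(P − 24) − 15.
Solving gives Q = 105 with consumers paying 48 and producers receiving 24 (the 24 wedge).
Burden on consumers: 20; on producers: 4. (They sum to 24.)

Consumers bear 20 per bottle; producers bear 4 per bottle.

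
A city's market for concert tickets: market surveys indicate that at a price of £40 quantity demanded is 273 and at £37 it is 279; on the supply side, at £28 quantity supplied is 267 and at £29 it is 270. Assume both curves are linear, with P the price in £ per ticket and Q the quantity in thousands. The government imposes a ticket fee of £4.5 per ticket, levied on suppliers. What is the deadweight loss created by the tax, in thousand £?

Deadweight loss = £12.15 thousand.

Demand slope: (279 − 273)/(37 − 40) = -2, so Qd = 353 − 2P.
Supply slope: (270 − 267)/(29 − 28) = 3, so Qs = 3P + 183.
Without the tax, 353 − 2P = 3P + 183 gives 5P = 170, so P* = £34 and Q* = 285.
With the tax collected from suppliers, supply shifts: Qs = 3(P − 4.5) + 183.
New equilibrium: buyers pay £36.7, suppliers receive £32.2, Q = 279.6. (Wedge: Pb − Ps = 4.5.)
Quantity falls by |ΔQ| = |285 − 279.6| = 5.4.
DWL = ½ · t · |ΔQ| = ½ · 4.5 · 5.4 = £12.15.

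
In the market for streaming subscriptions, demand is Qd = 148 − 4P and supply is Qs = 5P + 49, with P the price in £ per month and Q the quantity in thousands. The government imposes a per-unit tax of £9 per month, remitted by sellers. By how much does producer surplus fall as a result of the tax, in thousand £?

Producer surplus falls by £376 thousand.

Before the tax: set 148 − 4P = 5P + 49 → P* = £11, Q* = 104.
With the tax collected from sellers, supply shifts: Qs = 5(P − 9) + 49.
New equilibrium: buyers pay £16, sellers receive £7, Q = 84. (Wedge: Pb − Ps = 9.)
ΔPS is the trapezoid between Q = 84 and Q = 104 of height £4: ½ · (104 + 84) · 4 = £376.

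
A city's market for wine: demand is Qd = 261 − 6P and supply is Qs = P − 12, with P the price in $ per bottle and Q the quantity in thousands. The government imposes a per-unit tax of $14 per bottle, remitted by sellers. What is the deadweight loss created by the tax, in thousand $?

Deadweight loss = $84 thousand.

Before the tax: set 261 − 6P = P − 12 → P* = $39, Q* = 27.
With the tax collected from sellers, supply shifts: Qs = (P − 14) − 12.
Solving gives Q = 15 with buyers paying $41 and sellers receiving $27 (the $14 wedge).
Quantity falls by |ΔQ| = |27 − 15| = 12.
DWL = ½ · t · |ΔQ| = ½ · 14 · 12 = $84.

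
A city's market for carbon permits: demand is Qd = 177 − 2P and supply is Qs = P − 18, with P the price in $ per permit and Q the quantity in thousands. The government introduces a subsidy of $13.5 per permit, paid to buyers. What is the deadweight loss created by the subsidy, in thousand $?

Before the subsidy: set 177 − 2P = P − 18 → P* = $65, Q* = 47.
With a per-unit subsidy paid to buyers, each effectively pays P − 13.5, so demand becomes Qd = 177 − 2(P − 13.5).
Solving gives Q = 56 with buyers paying $60.5 and producers receiving $74 (the $13.5 wedge).
Quantity rises by |ΔQ| = |47 − 56| = 9.
DWL = ½ · t · |ΔQ| = ½ · 13.5 · 9 = $60.75.

Deadweight loss = $60.75 thousand.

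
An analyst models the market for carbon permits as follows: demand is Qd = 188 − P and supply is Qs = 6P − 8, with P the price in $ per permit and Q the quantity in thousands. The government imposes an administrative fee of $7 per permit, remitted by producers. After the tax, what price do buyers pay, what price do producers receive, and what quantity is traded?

Without the tax, 188 − P = 6P − 8 gives 7P = 196, so P* = $28 and Q* = 160.
With the tax collected from producers, supply shifts: Qs = 6(P − 7) − 8.
Solving gives Q = 154 with buyers paying $34 and producers receiving $27 (the $7 wedge).
The less price-elastic side of the market bears the larger share of a per-unit tax.

Buyers pay $34; producers receive $27; quantity = 154.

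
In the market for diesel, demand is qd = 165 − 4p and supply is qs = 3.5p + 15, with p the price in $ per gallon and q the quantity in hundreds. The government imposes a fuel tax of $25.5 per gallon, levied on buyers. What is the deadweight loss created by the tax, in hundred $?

Deadweight loss = $606.9 hundred.

Without the tax, 165 − 4p = 3.5p + 15 gives 7.5p = 150, so p* = $20 and q* = 85.
With the tax collected from buyers, demand (in seller-price terms) shifts: qd = 165 − 4(p + 25.5).
Solving gives q = 37.4 with buyers paying $31.9 and producers receiving $6.4 (the $25.5 wedge).
Quantity falls by |ΔQ| = |85 − 37.4| = 47.6.
DWL = ½ · t · |ΔQ| = ½ · 25.5 · 47.6 = $606.9.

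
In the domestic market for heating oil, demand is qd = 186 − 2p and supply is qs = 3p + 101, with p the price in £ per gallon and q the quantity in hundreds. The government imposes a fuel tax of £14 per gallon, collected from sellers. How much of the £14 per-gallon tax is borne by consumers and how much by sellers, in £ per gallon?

Consumers bear £8.4 per gallon; sellers bear £5.6 per gallon.

Before the tax: set 186 − 2p = 3p + 101 → p* = £17, q* = 152.
With the tax collected from sellers, supply shifts: qs = 3(p − 14) + 101.
Solving gives q = 135.2 with consumers paying £25.4 and sellers receiving £11.4 (the £14 wedge).
Burden on consumers: £8.4; on sellers: £5.6. (They sum to £14.)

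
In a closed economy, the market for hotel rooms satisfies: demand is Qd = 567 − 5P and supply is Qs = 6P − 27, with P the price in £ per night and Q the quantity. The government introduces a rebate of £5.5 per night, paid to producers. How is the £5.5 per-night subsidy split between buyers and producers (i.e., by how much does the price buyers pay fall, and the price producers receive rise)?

Before the subsidy: set 567 − 5P = 6P − 27 → P* = £54, Q* = 297.
With a per-unit subsidy paid to producers, each receives P + 5.5 per unit sold, so supply becomes Qs = 6(P + 5.5) − 27.
New equilibrium: buyers pay £51, producers receive £56.5, Q = 312. (Wedge: Pb − Ps = −5.5.)
Gain to buyers: £3; to producers: £2.5. (They sum to £5.5.)

Buyers gain £3 per night; producers gain £2.5 per night.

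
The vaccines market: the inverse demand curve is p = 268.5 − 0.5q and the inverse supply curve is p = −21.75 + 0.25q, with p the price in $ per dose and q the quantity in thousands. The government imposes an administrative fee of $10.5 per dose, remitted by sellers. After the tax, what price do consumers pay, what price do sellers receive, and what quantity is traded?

Consumers pay $82; sellers receive $71.5; quantity = 373.

Rewrite in direct form: qd = 537 − 2p and qs = 4p + 87.
Without the tax, 537 − 2p = 4p + 87 gives 6p = 450, so p* = $75 and q* = 387.
With the tax collected from sellers, supply shifts: qs = 4(p − 10.5) + 87.
Solving gives q = 373 with consumers paying $82 and sellers receiving $71.5 (the $10.5 wedge).
The less price-elastic side of the market bears the larger share of a per-unit tax.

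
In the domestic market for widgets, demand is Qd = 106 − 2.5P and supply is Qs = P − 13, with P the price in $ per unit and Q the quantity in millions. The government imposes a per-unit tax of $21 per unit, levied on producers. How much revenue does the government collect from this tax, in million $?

Tax revenue = $126 million.

Without the tax, 106 − 2.5P = P − 13 gives 3.5P = 119, so P* = $34 and Q* = 21.
With the tax collected from producers, supply shifts: Qs = (P − 21) − 13.
New equilibrium: buyers pay $40, producers receive $19, Q = 6. (Wedge: Pb − Ps = 21.)
Revenue = t · Q = 21 · 6 = $126.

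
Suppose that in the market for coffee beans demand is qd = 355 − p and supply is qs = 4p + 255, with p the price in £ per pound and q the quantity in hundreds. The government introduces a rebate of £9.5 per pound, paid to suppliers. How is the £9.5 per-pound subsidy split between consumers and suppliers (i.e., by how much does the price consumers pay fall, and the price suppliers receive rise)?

Before the subsidy: set 355 − p = 4p + 255 → p* = £20, q* = 335.
With a per-unit subsidy paid to suppliers, each receives p + 9.5 per unit sold, so supply becomes qs = 4(p + 9.5) + 255.
New equilibrium: consumers pay £12.4, suppliers receive £21.9, q = 342.6. (Wedge: pb − ps = −9.5.)
Gain to consumers: £7.6; to suppliers: £1.9. (They sum to £9.5.)

Consumers gain £7.6 per pound; suppliers gain £1.9 per pound.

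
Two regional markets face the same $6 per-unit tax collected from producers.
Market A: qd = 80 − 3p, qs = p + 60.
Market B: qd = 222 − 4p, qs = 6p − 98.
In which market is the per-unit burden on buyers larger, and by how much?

Market B, by $2.1.

Market A: pre-tax p* = $5, q* = 65; post-tax q = 60.5; per-unit burden on buyers = $1.5.
Market B: pre-tax p* = $32, q* = 94; post-tax q = 79.6; per-unit burden on buyers = $3.6.
Difference: $1.5 vs $3.6 → market B is larger by $2.1.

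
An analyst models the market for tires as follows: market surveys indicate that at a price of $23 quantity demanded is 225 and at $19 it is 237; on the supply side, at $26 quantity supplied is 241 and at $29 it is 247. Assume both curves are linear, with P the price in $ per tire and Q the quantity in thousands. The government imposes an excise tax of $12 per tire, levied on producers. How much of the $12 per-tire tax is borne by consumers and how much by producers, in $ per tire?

Consumers bear $4.8 per tire; producers bear $7.2 per tire.

Demand slope: (237 − 225)/(19 − 23) = -3, so Qd = 294 − 3P.
Supply slope: (247 − 241)/(29 − 26) = 2, so Qs = 2P + 189.
Before the tax: set 294 − 3P = 2P + 189 → P* = $21, Q* = 231.
With the tax collected from producers, supply shifts: Qs = 2(P − 12) + 189.
Solving gives Q = 216.6 with consumers paying $25.8 and producers receiving $13.8 (the $12 wedge).
Burden on consumers: $4.8; on producers: $7.2. (They sum to $12.)
The less price-elastic side of the market bears the larger share of a per-unit tax.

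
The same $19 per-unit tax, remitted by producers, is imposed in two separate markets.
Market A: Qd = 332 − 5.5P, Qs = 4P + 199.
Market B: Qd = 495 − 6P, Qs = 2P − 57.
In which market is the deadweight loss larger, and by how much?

Market A: pre-tax P* = $14, Q* = 255; post-tax Q = 211; deadweight loss = $418.
Market B: pre-tax P* = $69, Q* = 81; post-tax Q = 52.5; deadweight loss = $270.75.
Difference: $418 vs $270.75 → market A is larger by $147.25.

Market A, by $147.25.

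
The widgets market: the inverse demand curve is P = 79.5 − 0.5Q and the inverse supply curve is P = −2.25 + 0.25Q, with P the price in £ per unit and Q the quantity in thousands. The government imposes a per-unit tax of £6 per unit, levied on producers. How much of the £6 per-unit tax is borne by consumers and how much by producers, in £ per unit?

Consumers bear £4 per unit; producers bear £2 per unit.

Inverting to Q(P) form: Qd = 159 − 2P; Qs = 4P + 9.
Without the tax, 159 − 2P = 4P + 9 gives 6P = 150, so P* = £25 and Q* = 109.
With the tax collected from producers, supply shifts: Qs = 4(P − 6) + 9.
Solving gives Q = 101 with consumers paying £29 and producers receiving £23 (the £6 wedge).
Burden on consumers: £4; on producers: £2. (They sum to £6.)
The less price-elastic side of the market bears the larger share of a per-unit tax.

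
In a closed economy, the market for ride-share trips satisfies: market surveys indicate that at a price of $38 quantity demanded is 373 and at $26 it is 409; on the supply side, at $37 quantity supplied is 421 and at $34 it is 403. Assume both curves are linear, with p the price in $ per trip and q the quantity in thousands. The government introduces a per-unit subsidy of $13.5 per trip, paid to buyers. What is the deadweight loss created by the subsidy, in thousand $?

Demand slope: (409 − 373)/(26 − 38) = -3, so qd = 487 − 3p.
Supply slope: (403 − 421)/(34 − 37) = 6, so qs = 6p + 199.
Without the subsidy, 487 − 3p = 6p + 199 gives 9p = 288, so p* = $32 and q* = 391.
With a per-unit subsidy paid to buyers, each effectively pays p − 13.5, so demand becomes qd = 487 − 3(p − 13.5).
Solving gives q = 418 with buyers paying $23 and producers receiving $36.5 (the $13.5 wedge).
Quantity rises by |ΔQ| = |391 − 418| = 27.
DWL = ½ · t · |ΔQ| = ½ · 13.5 · 27 = $182.25.

Deadweight loss = $182.25 thousand.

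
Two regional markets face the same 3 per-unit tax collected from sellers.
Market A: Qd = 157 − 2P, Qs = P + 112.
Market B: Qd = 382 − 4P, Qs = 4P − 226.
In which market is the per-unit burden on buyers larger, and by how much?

Market A: pre-tax P* = 15, Q* = 127; post-tax Q = 125; per-unit burden on buyers = 1.
Market B: pre-tax P* = 76, Q* = 78; post-tax Q = 72; per-unit burden on buyers = 1.5.
Difference: 1 vs 1.5 → market B is larger by 0.5.

Market B, by 0.5.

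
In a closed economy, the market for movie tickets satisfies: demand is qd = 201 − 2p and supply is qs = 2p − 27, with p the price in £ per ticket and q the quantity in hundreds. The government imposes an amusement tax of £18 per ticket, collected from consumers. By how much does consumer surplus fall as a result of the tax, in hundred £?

Without the tax, 201 − 2p = 2p − 27 gives 4p = 228, so p* = £57 and q* = 87.
With the tax collected from consumers, demand (in seller-price terms) shifts: qd = 201 − 2(p + 18).
Solving gives q = 69 with consumers paying £66 and sellers receiving £48 (the £18 wedge).
ΔCS is the trapezoid between Q = 69 and Q = 87 of height £9: ½ · (87 + 69) · 9 = £702.

Consumer surplus falls by £702 hundred.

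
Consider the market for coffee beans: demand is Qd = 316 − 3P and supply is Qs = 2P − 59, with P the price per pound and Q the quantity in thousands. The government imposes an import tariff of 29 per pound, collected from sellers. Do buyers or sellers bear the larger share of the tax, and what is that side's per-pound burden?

Before the tax: set 316 − 3P = 2P − 59 → P* = 75, Q* = 91.
With the tax collected from sellers, supply shifts: Qs = 2(P − 29) − 59.
Solving gives Q = 56.2 with buyers paying 86.6 and sellers receiving 57.6 (the 29 wedge).
Per-pound burden: buyers 11.6, sellers 17.4.
Sellers take the larger share because supply is less price-elastic here (demand slope 3 vs supply slope 2).

Sellers bear the larger share: 17.4 per pound.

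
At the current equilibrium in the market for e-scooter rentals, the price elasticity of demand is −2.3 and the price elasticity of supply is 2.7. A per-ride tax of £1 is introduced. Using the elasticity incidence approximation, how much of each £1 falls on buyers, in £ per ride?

Incidence ratio: buyers' share ≈ εs / (εs + |εd|) = 2.7 / (2.7 + 2.3) = 0.54.
So buyers bear ≈ 0.54 × £1 = £0.54; producers bear £0.46.

Buyers bear ≈ £0.54 per ride.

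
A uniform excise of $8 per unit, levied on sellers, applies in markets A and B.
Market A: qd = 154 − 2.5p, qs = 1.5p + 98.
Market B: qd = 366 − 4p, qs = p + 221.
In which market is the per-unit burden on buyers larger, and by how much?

Market A: pre-tax p* = $14, q* = 119; post-tax q = 111.5; per-unit burden on buyers = $3.
Market B: pre-tax p* = $29, q* = 250; post-tax q = 243.6; per-unit burden on buyers = $1.6.
Difference: $3 vs $1.6 → market A is larger by $1.4.

Market A, by $1.4.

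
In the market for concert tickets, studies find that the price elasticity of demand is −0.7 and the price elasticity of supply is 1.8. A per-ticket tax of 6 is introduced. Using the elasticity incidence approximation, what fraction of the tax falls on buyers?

Buyers' share ≈ 0.72.

Incidence ratio: buyers' share ≈ εs / (εs + |εd|) = 1.8 / (1.8 + 0.7) = 0.72.
Supply is the more elastic side, so buyers bear the larger share.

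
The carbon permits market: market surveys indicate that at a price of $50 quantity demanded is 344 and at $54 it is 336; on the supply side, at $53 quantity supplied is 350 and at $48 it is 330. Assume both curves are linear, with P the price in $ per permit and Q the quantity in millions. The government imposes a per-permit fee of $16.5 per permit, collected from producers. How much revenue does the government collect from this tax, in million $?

Demand slope: (336 − 344)/(54 − 50) = -2, so Qd = 444 − 2P.
Supply slope: (330 − 350)/(48 − 53) = 4, so Qs = 4P + 138.
Without the tax, 444 − 2P = 4P + 138 gives 6P = 306, so P* = $51 and Q* = 342.
With the tax collected from producers, supply shifts: Qs = 4(P − 16.5) + 138.
New equilibrium: buyers pay $62, producers receive $45.5, Q = 320. (Wedge: Pb − Ps = 16.5.)
Revenue = t · Q = 16.5 · 320 = $5280.

Tax revenue = $5280 million.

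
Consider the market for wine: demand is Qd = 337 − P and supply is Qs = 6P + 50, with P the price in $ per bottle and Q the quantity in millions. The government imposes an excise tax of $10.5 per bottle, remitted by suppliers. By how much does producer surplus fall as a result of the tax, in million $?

Producer surplus falls by $437.25 million.

Without the tax, 337 − P = 6P + 50 gives 7P = 287, so P* = $41 and Q* = 296.
With the tax collected from suppliers, supply shifts: Qs = 6(P − 10.5) + 50.
Solving gives Q = 287 with consumers paying $50 and suppliers receiving $39.5 (the $10.5 wedge).
ΔPS is the trapezoid between Q = 287 and Q = 296 of height $1.5: ½ · (296 + 287) · 1.5 = $437.25.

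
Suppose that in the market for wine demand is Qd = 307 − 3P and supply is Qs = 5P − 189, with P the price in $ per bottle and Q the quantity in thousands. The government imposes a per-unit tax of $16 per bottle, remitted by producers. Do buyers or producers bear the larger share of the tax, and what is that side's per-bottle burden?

Without the tax, 307 − 3P = 5P − 189 gives 8P = 496, so P* = $62 and Q* = 121.
With the tax collected from producers, supply shifts: Qs = 5(P − 16) − 189.
Solving gives Q = 91 with buyers paying $72 and producers receiving $56 (the $16 wedge).
Per-bottle burden: buyers $10, producers $6.
Buyers take the larger share because demand is less price-elastic here (demand slope 3 vs supply slope 5).

Buyers bear the larger share: $10 per bottle.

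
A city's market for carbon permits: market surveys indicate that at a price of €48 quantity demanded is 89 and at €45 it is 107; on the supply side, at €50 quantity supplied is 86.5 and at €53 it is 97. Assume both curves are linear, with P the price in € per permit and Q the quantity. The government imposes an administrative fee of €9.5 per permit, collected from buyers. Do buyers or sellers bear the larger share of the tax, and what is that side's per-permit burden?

Sellers bear the larger share: €6 per permit.

Demand slope: (107 − 89)/(45 − 48) = -6, so Qd = 377 − 6P.
Supply slope: (97 − 86.5)/(53 − 50) = 3.5, so Qs = 3.5P − 88.5.
Without the tax, 377 − 6P = 3.5P − 88.5 gives 9.5P = 465.5, so P* = €49 and Q* = 83.
With the tax collected from buyers, demand (in seller-price terms) shifts: Qd = 377 − 6(P + 9.5).
New equilibrium: buyers pay €52.5, sellers receive €43, Q = 62. (Wedge: Pb − Ps = 9.5.)
Per-permit burden: buyers €3.5, sellers €6.
Sellers take the larger share because supply is less price-elastic here (demand slope 6 vs supply slope 3.5).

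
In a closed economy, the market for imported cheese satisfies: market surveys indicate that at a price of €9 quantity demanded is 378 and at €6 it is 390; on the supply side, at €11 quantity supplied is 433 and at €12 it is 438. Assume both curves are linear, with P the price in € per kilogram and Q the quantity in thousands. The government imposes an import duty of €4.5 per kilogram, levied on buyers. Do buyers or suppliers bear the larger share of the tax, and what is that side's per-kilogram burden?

Buyers bear the larger share: €2.5 per kilogram.

Demand slope: (390 − 378)/(6 − 9) = -4, so Qd = 414 − 4P.
Supply slope: (438 − 433)/(12 − 11) = 5, so Qs = 5P + 378.
Without the tax, 414 − 4P = 5P + 378 gives 9P = 36, so P* = €4 and Q* = 398.
With the tax collected from buyers, demand (in seller-price terms) shifts: Qd = 414 − 4(P + 4.5).
New equilibrium: buyers pay €6.5, suppliers receive €2, Q = 388. (Wedge: Pb − Ps = 4.5.)
Per-kilogram burden: buyers €2.5, suppliers €2.
Buyers take the larger share because demand is less price-elastic here (demand slope 4 vs supply slope 5).
The less price-elastic side of the market bears the larger share of a per-unit tax.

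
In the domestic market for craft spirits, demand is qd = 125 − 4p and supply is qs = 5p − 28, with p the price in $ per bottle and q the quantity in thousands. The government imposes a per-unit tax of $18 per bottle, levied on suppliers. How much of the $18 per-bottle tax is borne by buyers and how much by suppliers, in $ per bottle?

Buyers bear $10 per bottle; suppliers bear $8 per bottle.

Before the tax: set 125 − 4p = 5p − 28 → p* = $17, q* = 57.
With the tax collected from suppliers, supply shifts: qs = 5(p − 18) − 28.
Solving gives q = 17 with buyers paying $27 and suppliers receiving $9 (the $18 wedge).
Burden on buyers: $10; on suppliers: $8. (They sum to $18.)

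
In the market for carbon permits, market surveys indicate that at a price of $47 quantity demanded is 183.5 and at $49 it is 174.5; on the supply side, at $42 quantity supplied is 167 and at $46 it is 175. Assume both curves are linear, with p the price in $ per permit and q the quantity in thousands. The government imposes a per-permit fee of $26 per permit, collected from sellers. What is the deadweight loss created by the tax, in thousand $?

Deadweight loss = $468 thousand.

Demand slope: (174.5 − 183.5)/(49 − 47) = -4.5, so qd = 395 − 4.5p.
Supply slope: (175 − 167)/(46 − 42) = 2, so qs = 2p + 83.
Before the tax: set 395 − 4.5p = 2p + 83 → p* = $48, q* = 179.
With the tax collected from sellers, supply shifts: qs = 2(p − 26) + 83.
New equilibrium: buyers pay $56, sellers receive $30, q = 143. (Wedge: pb − ps = 26.)
Quantity falls by |ΔQ| = |179 − 143| = 36.
DWL = ½ · t · |ΔQ| = ½ · 26 · 36 = $468.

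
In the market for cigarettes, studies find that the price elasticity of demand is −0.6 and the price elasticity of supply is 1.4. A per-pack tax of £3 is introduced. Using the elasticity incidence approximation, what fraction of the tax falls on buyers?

Buyers' share ≈ 0.7.

Incidence ratio: buyers' share ≈ εs / (εs + |εd|) = 1.4 / (1.4 + 0.6) = 0.7.
Supply is the more elastic side, so buyers bear the larger share.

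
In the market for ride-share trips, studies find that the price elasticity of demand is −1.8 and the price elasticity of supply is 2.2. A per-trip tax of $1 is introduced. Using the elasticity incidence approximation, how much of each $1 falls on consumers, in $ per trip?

Incidence ratio: consumers' share ≈ εs / (εs + |εd|) = 2.2 / (2.2 + 1.8) = 0.55.
So consumers bear ≈ 0.55 × $1 = $0.55; suppliers bear $0.45.

Consumers bear ≈ $0.55 per trip.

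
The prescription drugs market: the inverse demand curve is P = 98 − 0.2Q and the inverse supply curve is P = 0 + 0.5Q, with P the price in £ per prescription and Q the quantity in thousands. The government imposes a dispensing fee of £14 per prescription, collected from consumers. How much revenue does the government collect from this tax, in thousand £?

Rewrite in direct form: Qd = 490 − 5P and Qs = 2P.
Without the tax, 490 − 5P = 2P gives 7P = 490, so P* = £70 and Q* = 140.
With the tax collected from consumers, demand (in seller-price terms) shifts: Qd = 490 − 5(P + 14).
Solving gives Q = 120 with consumers paying £74 and sellers receiving £60 (the £14 wedge).
Revenue = t · Q = 14 · 120 = £1680.

Tax revenue = £1680 thousand.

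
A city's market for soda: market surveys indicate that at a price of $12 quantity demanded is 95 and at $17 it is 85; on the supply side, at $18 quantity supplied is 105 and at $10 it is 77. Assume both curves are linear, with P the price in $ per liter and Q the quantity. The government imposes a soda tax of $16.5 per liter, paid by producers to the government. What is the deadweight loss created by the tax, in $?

Demand slope: (85 − 95)/(17 − 12) = -2, so Qd = 119 − 2P.
Supply slope: (77 − 105)/(10 − 18) = 3.5, so Qs = 3.5P + 42.
Without the tax, 119 − 2P = 3.5P + 42 gives 5.5P = 77, so P* = $14 and Q* = 91.
With the tax collected from producers, supply shifts: Qs = 3.5(P − 16.5) + 42.
New equilibrium: buyers pay $24.5, producers receive $8, Q = 70. (Wedge: Pb − Ps = 16.5.)
Quantity falls by |ΔQ| = |91 − 70| = 21.
DWL = ½ · t · |ΔQ| = ½ · 16.5 · 21 = $173.25.

Deadweight loss = $173.25.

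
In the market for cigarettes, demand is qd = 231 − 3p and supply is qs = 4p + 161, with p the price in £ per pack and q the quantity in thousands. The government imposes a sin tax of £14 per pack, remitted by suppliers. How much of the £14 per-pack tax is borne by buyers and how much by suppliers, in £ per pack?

Before the tax: set 231 − 3p = 4p + 161 → p* = £10, q* = 201.
With the tax collected from suppliers, supply shifts: qs = 4(p − 14) + 161.
Solving gives q = 177 with buyers paying £18 and suppliers receiving £4 (the £14 wedge).
Burden on buyers: £8; on suppliers: £6. (They sum to £14.)
The less price-elastic side of the market bears the larger share of a per-unit tax.

Buyers bear £8 per pack; suppliers bear £6 per pack.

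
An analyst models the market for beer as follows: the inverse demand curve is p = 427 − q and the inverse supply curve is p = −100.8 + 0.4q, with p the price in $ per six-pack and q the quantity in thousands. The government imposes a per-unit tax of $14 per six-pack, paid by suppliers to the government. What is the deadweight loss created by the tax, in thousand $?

Rewrite in direct form: qd = 427 − p and qs = 2.5p + 252.
Before the tax: set 427 − p = 2.5p + 252 → p* = $50, q* = 377.
With the tax collected from suppliers, supply shifts: qs = 2.5(p − 14) + 252.
Solving gives q = 367 with buyers paying $60 and suppliers receiving $46 (the $14 wedge).
Quantity falls by |ΔQ| = |377 − 367| = 10.
DWL = ½ · t · |ΔQ| = ½ · 14 · 10 = $70.

Deadweight loss = $70 thousand.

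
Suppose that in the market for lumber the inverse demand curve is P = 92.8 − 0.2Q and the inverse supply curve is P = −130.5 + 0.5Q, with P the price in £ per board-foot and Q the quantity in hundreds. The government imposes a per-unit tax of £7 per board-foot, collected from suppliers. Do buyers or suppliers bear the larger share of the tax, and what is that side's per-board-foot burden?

Inverting to Q(P) form: Qd = 464 − 5P; Qs = 2P + 261.
Before the tax: set 464 − 5P = 2P + 261 → P* = £29, Q* = 319.
With the tax collected from suppliers, supply shifts: Qs = 2(P − 7) + 261.
Solving gives Q = 309 with buyers paying £31 and suppliers receiving £24 (the £7 wedge).
Per-board-foot burden: buyers £2, suppliers £5.
Suppliers take the larger share because supply is less price-elastic here (demand slope 5 vs supply slope 2).
The less price-elastic side of the market bears the larger share of a per-unit tax.

Suppliers bear the larger share: £5 per board-foot.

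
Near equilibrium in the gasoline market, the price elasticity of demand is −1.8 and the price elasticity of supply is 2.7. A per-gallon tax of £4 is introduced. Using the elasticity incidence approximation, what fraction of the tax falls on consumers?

Consumers' share ≈ 0.6.

Incidence ratio: consumers' share ≈ εs / (εs + |εd|) = 2.7 / (2.7 + 1.8) = 0.6.
Supply is the more elastic side, so consumers bear the larger share.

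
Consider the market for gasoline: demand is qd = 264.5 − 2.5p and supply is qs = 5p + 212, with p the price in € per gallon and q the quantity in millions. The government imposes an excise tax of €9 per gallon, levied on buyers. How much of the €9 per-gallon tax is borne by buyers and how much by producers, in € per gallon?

Without the tax, 264.5 − 2.5p = 5p + 212 gives 7.5p = 52.5, so p* = €7 and q* = 247.
With the tax collected from buyers, demand (in seller-price terms) shifts: qd = 264.5 − 2.5(p + 9).
Solving gives q = 232 with buyers paying €13 and producers receiving €4 (the €9 wedge).
Burden on buyers: €6; on producers: €3. (They sum to €9.)
The less price-elastic side of the market bears the larger share of a per-unit tax.

Buyers bear €6 per gallon; producers bear €3 per gallon.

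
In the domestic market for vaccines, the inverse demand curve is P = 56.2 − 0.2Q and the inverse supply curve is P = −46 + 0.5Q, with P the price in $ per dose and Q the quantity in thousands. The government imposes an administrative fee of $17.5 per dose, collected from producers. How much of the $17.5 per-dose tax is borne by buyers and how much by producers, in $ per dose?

Inverting to Q(P) form: Qd = 281 − 5P; Qs = 2P + 92.
Without the tax, 281 − 5P = 2P + 92 gives 7P = 189, so P* = $27 and Q* = 146.
With the tax collected from producers, supply shifts: Qs = 2(P − 17.5) + 92.
Solving gives Q = 121 with buyers paying $32 and producers receiving $14.5 (the $17.5 wedge).
Burden on buyers: $5; on producers: $12.5. (They sum to $17.5.)
The less price-elastic side of the market bears the larger share of a per-unit tax.

Buyers bear $5 per dose; producers bear $12.5 per dose.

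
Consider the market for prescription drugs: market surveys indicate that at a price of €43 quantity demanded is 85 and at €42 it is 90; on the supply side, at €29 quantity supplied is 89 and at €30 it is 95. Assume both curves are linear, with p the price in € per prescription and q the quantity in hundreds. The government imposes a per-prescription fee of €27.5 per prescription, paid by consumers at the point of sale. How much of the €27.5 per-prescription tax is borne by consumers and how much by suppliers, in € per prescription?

Demand slope: (90 − 85)/(42 − 43) = -5, so qd = 300 − 5p.
Supply slope: (95 − 89)/(30 − 29) = 6, so qs = 6p − 85.
Without the tax, 300 − 5p = 6p − 85 gives 11p = 385, so p* = €35 and q* = 125.
With the tax collected from consumers, demand (in seller-price terms) shifts: qd = 300 − 5(p + 27.5).
Solving gives q = 50 with consumers paying €50 and suppliers receiving €22.5 (the €27.5 wedge).
Burden on consumers: €15; on suppliers: €12.5. (They sum to €27.5.)
The less price-elastic side of the market bears the larger share of a per-unit tax.

Consumers bear €15 per prescription; suppliers bear €12.5 per prescription.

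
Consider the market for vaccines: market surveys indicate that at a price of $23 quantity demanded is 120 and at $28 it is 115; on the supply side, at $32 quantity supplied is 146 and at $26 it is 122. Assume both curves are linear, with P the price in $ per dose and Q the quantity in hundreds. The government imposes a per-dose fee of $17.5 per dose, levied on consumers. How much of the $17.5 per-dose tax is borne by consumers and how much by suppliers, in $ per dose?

Demand slope: (115 − 120)/(28 − 23) = -1, so Qd = 143 − P.
Supply slope: (122 − 146)/(26 − 32) = 4, so Qs = 4P + 18.
Before the tax: set 143 − P = 4P + 18 → P* = $25, Q* = 118.
With the tax collected from consumers, demand (in seller-price terms) shifts: Qd = 143 − (P + 17.5).
New equilibrium: consumers pay $39, suppliers receive $21.5, Q = 104. (Wedge: Pb − Ps = 17.5.)
Burden on consumers: $14; on suppliers: $3.5. (They sum to $17.5.)

Consumers bear $14 per dose; suppliers bear $3.5 per dose.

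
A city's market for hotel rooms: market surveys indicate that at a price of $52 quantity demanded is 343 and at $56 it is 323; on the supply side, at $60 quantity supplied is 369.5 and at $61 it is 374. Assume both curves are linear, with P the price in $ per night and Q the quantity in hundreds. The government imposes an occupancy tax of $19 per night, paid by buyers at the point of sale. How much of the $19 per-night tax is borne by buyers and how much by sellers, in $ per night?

Buyers bear $9 per night; sellers bear $10 per night.

Demand slope: (323 − 343)/(56 − 52) = -5, so Qd = 603 − 5P.
Supply slope: (374 − 369.5)/(61 − 60) = 4.5, so Qs = 4.5P + 99.5.
Without the tax, 603 − 5P = 4.5P + 99.5 gives 9.5P = 503.5, so P* = $53 and Q* = 338.
With the tax collected from buyers, demand (in seller-price terms) shifts: Qd = 603 − 5(P + 19).
Solving gives Q = 293 with buyers paying $62 and sellers receiving $43 (the $19 wedge).
Burden on buyers: $9; on sellers: $10. (They sum to $19.)
The less price-elastic side of the market bears the larger share of a per-unit tax.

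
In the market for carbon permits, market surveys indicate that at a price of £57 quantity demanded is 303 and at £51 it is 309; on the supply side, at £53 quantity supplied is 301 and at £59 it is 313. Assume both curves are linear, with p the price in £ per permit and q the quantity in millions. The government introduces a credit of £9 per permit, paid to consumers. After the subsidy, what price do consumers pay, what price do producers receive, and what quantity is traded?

Demand slope: (309 − 303)/(51 − 57) = -1, so qd = 360 − p.
Supply slope: (313 − 301)/(59 − 53) = 2, so qs = 2p + 195.
Without the subsidy, 360 − p = 2p + 195 gives 3p = 165, so p* = £55 and q* = 305.
With a per-unit subsidy paid to consumers, each effectively pays p − 9, so demand becomes qd = 360 − (p − 9).
Solving gives q = 311 with consumers paying £49 and producers receiving £58 (the £9 wedge).

Consumers pay £49; producers receive £58; quantity = 311.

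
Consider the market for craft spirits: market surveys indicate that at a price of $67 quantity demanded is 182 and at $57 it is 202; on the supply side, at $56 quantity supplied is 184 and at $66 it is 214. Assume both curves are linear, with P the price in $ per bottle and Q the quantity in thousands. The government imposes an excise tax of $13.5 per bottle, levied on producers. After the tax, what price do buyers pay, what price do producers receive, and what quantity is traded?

Buyers pay $68.1; producers receive $54.6; quantity = 179.8.

Demand slope: (202 − 182)/(57 − 67) = -2, so Qd = 316 − 2P.
Supply slope: (214 − 184)/(66 − 56) = 3, so Qs = 3P + 16.
Without the tax, 316 − 2P = 3P + 16 gives 5P = 300, so P* = $60 and Q* = 196.
With the tax collected from producers, supply shifts: Qs = 3(P − 13.5) + 16.
New equilibrium: buyers pay $68.1, producers receive $54.6, Q = 179.8. (Wedge: Pb − Ps = 13.5.)
The less price-elastic side of the market bears the larger share of a per-unit tax.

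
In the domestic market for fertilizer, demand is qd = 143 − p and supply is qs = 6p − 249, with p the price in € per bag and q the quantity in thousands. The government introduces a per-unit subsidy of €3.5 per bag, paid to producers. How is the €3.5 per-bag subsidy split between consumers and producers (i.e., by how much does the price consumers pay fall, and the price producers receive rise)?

Before the subsidy: set 143 − p = 6p − 249 → p* = €56, q* = 87.
With a per-unit subsidy paid to producers, each receives p + 3.5 per unit sold, so supply becomes qs = 6(p + 3.5) − 249.
New equilibrium: consumers pay €53, producers receive €56.5, q = 90. (Wedge: pb − ps = −3.5.)
Gain to consumers: €3; to producers: €0.5. (They sum to €3.5.)

Consumers gain €3 per bag; producers gain €0.5 per bag.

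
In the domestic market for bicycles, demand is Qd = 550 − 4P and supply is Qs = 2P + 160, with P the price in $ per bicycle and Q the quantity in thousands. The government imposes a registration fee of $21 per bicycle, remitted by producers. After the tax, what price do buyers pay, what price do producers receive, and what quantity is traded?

Buyers pay $72; producers receive $51; quantity = 262.

Without the tax, 550 − 4P = 2P + 160 gives 6P = 390, so P* = $65 and Q* = 290.
With the tax collected from producers, supply shifts: Qs = 2(P − 21) + 160.
Solving gives Q = 262 with buyers paying $72 and producers receiving $51 (the $21 wedge).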